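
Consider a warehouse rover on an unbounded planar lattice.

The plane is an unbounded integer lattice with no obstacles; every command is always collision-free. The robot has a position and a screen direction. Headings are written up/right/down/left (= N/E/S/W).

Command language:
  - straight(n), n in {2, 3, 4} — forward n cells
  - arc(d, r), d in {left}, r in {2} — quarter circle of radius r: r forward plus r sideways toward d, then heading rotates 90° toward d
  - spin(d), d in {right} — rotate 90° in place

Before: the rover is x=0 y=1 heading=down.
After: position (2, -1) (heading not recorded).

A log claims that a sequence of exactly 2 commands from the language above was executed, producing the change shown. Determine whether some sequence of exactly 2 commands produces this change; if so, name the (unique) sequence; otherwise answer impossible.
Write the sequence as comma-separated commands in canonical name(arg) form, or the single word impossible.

arc(left, 2), spin(right)

key: order matters: swapping arc(left, 2) and spin(right) lands elsewhere
start: x=0 y=1 heading=down
step 1 (arc(left, 2)): x=2 y=-1 heading=right
step 2 (spin(right)): x=2 y=-1 heading=down
uniquely the one of 25 2-step routes that fits.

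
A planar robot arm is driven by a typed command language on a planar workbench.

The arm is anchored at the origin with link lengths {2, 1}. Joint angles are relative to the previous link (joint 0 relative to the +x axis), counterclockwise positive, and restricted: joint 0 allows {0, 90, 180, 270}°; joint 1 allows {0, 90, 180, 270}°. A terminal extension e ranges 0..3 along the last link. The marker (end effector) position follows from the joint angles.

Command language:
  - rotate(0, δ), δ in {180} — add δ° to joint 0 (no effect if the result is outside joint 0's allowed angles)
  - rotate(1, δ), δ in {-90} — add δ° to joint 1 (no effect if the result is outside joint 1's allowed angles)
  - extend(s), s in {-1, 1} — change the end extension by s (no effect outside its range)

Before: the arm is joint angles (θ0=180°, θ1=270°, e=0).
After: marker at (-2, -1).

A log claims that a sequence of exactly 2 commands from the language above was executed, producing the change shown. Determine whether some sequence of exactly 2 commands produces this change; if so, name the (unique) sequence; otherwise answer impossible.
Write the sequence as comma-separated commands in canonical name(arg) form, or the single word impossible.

rotate(1, -90), rotate(1, -90)

from: joint angles (θ0=180°, θ1=270°, e=0)
step 1 (rotate(1, -90)): joint angles (θ0=180°, θ1=180°, e=0)
step 2 (rotate(1, -90)): joint angles (θ0=180°, θ1=90°, e=0)
no rival 2-sequence matches.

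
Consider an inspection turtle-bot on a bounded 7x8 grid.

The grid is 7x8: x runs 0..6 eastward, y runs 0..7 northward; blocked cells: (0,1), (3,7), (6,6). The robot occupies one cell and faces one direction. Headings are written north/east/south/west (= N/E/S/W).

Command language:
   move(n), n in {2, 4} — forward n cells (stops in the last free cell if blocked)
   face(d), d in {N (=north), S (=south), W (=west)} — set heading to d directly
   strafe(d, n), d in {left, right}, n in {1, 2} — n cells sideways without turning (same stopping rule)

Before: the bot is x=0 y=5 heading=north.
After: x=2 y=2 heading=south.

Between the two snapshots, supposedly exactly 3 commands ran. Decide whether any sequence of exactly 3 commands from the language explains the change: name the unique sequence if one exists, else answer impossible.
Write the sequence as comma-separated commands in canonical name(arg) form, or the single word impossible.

face(S), move(4), strafe(left, 2)

key: position moved to (2,2) AND the heading swung to S — translation plus rotation needed
start: x=0 y=5 heading=north
[1] after face(S): x=0 y=5 heading=south
[2] after move(4): x=0 y=2 heading=south
[3] after strafe(left, 2): x=2 y=2 heading=south
uniquely the one of 729 3-step routes that fits.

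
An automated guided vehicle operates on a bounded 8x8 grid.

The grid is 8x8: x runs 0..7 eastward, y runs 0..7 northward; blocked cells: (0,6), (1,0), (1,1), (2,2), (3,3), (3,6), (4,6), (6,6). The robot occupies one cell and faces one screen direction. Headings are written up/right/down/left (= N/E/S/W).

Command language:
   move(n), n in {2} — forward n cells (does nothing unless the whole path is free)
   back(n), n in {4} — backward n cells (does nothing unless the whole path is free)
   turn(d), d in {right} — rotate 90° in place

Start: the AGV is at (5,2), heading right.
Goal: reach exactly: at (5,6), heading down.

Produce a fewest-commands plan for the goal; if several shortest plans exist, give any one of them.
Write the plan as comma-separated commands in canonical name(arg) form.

t0: at (5,2), heading right
t=1 turn(right) ⇒ at (5,2), heading down
t=2 back(4) ⇒ at (5,6), heading down
nothing shorter than 2 reaches the goal.

turn(right), back(4)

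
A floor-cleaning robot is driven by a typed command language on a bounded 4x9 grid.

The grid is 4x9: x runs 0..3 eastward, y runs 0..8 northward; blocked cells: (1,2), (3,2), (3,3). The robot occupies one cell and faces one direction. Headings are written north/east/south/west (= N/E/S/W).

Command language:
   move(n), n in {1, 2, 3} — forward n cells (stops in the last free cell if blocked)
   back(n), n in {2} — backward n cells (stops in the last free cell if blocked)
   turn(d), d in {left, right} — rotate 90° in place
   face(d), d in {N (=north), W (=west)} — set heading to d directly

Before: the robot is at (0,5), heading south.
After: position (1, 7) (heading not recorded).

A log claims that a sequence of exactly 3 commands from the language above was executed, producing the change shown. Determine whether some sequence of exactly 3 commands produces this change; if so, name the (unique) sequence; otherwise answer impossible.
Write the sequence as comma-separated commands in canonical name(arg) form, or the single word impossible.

back(2), turn(left), move(1)

key: running move(1) before back(2) would end elsewhere — order is forced
initial: at (0,5), heading south
step 1 (back(2)): at (0,7), heading south
step 2 (turn(left)): at (0,7), heading east
step 3 (move(1)): at (1,7), heading east
all 512 alternatives checked — unique.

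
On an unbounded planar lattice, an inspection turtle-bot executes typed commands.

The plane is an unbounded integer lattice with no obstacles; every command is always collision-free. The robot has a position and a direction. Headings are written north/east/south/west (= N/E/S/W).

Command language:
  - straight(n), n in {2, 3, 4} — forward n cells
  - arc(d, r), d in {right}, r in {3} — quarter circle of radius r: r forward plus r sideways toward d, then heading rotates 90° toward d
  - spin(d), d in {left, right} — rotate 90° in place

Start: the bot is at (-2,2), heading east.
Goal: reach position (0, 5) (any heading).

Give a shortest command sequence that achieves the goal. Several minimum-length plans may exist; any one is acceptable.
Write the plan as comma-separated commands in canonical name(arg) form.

start: at (-2,2), heading east
t=1 straight(2) ⇒ at (0,2), heading east
t=2 spin(left) ⇒ at (0,2), heading north
t=3 straight(3) ⇒ at (0,5), heading north
no 2-step plan works, so 3 is optimal.

straight(2), spin(left), straight(3)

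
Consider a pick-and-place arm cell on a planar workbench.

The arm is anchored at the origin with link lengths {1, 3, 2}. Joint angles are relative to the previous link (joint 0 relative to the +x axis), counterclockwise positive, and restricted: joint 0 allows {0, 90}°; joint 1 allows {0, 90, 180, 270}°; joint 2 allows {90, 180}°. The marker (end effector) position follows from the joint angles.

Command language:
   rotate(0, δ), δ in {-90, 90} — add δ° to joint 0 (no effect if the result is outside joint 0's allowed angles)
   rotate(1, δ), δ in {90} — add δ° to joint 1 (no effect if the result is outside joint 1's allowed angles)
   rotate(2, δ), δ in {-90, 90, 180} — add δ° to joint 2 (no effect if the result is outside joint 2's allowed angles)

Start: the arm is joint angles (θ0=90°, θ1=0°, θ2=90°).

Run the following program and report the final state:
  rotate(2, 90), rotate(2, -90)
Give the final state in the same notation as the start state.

begin: joint angles (θ0=90°, θ1=0°, θ2=90°)
step 1 (rotate(2, 90)): joint angles (θ0=90°, θ1=0°, θ2=180°)
step 2 (rotate(2, -90)): joint angles (θ0=90°, θ1=0°, θ2=90°)

joint angles (θ0=90°, θ1=0°, θ2=90°)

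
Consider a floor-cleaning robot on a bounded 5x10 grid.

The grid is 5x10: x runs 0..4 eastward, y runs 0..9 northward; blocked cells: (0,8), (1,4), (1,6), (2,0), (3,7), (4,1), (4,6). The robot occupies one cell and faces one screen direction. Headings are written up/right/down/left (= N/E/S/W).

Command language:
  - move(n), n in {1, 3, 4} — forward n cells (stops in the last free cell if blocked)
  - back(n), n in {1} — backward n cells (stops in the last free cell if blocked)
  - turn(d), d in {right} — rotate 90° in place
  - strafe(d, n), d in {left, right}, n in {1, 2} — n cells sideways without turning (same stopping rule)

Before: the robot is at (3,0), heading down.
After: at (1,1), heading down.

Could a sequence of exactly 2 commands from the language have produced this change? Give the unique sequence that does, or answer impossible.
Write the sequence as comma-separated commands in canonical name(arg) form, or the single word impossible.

key: running strafe(right, 2) before back(1) would end elsewhere — order is forced
start: at (3,0), heading down
[1] after back(1): at (3,1), heading down
[2] after strafe(right, 2): at (1,1), heading down
no other 2-command option fits: unique.

back(1), strafe(right, 2)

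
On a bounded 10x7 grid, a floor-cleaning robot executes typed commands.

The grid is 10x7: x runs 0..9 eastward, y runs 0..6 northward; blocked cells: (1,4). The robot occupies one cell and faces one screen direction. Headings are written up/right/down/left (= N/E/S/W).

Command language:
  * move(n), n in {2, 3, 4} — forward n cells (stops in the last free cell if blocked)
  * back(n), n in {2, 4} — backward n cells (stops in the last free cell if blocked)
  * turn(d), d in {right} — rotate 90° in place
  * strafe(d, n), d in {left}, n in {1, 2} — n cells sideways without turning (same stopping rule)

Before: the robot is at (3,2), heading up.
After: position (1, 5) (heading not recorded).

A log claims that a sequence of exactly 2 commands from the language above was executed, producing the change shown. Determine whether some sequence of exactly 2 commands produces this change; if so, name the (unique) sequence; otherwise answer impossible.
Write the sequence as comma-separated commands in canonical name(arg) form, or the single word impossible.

move(3), strafe(left, 2)

key: running strafe(left, 2) before move(3) would end elsewhere — order is forced
from: at (3,2), heading up
1. move(3) → at (3,5), heading up
2. strafe(left, 2) → at (1,5), heading up
no rival 2-sequence matches.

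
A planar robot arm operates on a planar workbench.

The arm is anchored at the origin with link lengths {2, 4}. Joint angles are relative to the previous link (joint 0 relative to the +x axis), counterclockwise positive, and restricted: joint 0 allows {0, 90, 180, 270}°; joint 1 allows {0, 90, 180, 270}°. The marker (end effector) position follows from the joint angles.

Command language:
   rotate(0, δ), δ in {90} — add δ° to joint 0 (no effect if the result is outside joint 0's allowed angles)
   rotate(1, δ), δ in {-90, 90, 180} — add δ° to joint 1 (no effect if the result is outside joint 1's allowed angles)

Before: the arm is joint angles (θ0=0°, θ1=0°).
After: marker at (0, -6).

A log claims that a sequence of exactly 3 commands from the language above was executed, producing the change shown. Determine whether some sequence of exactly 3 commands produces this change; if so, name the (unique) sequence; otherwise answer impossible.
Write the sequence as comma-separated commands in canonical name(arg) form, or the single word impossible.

begin: joint angles (θ0=0°, θ1=0°)
t=1 rotate(0, 90) ⇒ joint angles (θ0=90°, θ1=0°)
t=2 rotate(0, 90) ⇒ joint angles (θ0=180°, θ1=0°)
t=3 rotate(0, 90) ⇒ joint angles (θ0=270°, θ1=0°)
all 64 alternatives checked — unique.

rotate(0, 90), rotate(0, 90), rotate(0, 90)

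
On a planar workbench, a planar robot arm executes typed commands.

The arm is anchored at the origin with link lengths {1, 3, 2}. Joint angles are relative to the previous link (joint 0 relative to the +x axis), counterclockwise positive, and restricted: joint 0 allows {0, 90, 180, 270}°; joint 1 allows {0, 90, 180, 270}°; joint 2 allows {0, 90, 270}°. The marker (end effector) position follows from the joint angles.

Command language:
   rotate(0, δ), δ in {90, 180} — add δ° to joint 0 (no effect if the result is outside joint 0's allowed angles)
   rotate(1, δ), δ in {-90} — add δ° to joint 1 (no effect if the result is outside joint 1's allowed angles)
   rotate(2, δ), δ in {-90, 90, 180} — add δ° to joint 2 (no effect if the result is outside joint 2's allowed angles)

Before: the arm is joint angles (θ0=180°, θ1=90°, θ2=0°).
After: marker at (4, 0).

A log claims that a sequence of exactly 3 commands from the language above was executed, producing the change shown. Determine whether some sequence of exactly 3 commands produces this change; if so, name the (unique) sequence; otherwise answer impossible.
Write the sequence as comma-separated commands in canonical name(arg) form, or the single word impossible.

rotate(1, -90), rotate(1, -90), rotate(1, -90)

t0: joint angles (θ0=180°, θ1=90°, θ2=0°)
t=1 rotate(1, -90) ⇒ joint angles (θ0=180°, θ1=0°, θ2=0°)
t=2 rotate(1, -90) ⇒ joint angles (θ0=180°, θ1=270°, θ2=0°)
t=3 rotate(1, -90) ⇒ joint angles (θ0=180°, θ1=180°, θ2=0°)
no other 3-command option fits: unique.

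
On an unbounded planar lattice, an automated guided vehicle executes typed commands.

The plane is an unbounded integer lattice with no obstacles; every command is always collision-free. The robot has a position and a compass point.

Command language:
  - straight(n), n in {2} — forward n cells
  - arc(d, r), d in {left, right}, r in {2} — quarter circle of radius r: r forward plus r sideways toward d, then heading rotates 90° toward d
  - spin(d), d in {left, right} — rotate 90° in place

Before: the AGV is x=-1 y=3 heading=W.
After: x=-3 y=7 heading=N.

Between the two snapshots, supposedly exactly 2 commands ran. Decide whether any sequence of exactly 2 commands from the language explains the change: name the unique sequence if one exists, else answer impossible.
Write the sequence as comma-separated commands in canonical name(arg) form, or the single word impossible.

key: running straight(2) before arc(right, 2) would end elsewhere — order is forced
start: x=-1 y=3 heading=W
1. arc(right, 2) → x=-3 y=5 heading=N
2. straight(2) → x=-3 y=7 heading=N
all 25 alternatives checked — unique.

arc(right, 2), straight(2)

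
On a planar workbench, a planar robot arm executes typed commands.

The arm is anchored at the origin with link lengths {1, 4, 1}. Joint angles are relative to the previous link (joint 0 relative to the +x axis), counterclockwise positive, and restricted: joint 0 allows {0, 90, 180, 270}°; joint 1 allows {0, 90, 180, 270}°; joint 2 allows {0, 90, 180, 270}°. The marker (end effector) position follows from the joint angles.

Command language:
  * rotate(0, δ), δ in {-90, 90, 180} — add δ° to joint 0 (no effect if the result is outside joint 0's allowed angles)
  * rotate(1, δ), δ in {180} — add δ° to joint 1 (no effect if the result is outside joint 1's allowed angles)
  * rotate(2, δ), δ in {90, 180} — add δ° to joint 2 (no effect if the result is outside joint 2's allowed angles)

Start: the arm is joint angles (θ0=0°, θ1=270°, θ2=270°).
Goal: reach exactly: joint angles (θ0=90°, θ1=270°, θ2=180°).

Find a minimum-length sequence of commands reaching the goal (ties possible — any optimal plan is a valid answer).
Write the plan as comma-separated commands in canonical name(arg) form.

start: joint angles (θ0=0°, θ1=270°, θ2=270°)
t=1 rotate(2, 180) ⇒ joint angles (θ0=0°, θ1=270°, θ2=90°)
t=2 rotate(2, 90) ⇒ joint angles (θ0=0°, θ1=270°, θ2=180°)
t=3 rotate(0, 90) ⇒ joint angles (θ0=90°, θ1=270°, θ2=180°)
nothing shorter than 3 reaches the goal.

rotate(2, 180), rotate(2, 90), rotate(0, 90)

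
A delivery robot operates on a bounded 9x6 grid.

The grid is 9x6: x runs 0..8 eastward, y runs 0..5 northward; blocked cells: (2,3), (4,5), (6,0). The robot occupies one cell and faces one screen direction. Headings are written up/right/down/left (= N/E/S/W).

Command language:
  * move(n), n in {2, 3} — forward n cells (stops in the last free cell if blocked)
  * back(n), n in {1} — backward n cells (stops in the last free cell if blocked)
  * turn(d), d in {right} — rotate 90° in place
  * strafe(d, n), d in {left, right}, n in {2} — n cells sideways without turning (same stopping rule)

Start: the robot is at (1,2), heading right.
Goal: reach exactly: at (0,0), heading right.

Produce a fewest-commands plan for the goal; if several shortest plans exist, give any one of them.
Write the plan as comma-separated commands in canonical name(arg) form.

initial: at (1,2), heading right
[1] after back(1): at (0,2), heading right
[2] after strafe(right, 2): at (0,0), heading right
no 1-step plan works, so 2 is optimal.

back(1), strafe(right, 2)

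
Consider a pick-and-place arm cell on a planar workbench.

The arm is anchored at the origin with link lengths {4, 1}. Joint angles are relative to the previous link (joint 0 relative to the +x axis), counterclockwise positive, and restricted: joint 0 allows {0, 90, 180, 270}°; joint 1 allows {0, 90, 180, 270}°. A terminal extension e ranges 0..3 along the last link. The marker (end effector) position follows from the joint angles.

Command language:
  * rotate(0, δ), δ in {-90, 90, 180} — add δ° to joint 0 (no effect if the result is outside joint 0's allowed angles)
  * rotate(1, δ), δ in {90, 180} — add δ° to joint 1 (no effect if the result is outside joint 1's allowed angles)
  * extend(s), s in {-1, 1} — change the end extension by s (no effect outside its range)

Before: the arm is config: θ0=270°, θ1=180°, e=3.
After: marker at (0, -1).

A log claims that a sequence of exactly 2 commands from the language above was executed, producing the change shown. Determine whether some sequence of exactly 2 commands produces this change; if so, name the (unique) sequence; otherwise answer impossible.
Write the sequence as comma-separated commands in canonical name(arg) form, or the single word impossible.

extend(1), extend(-1)

key: running extend(-1) before extend(1) would end elsewhere — order is forced
t0: config: θ0=270°, θ1=180°, e=3
step 1 (extend(1)): config: θ0=270°, θ1=180°, e=3
step 2 (extend(-1)): config: θ0=270°, θ1=180°, e=2
uniquely the one of 49 2-step routes that fits.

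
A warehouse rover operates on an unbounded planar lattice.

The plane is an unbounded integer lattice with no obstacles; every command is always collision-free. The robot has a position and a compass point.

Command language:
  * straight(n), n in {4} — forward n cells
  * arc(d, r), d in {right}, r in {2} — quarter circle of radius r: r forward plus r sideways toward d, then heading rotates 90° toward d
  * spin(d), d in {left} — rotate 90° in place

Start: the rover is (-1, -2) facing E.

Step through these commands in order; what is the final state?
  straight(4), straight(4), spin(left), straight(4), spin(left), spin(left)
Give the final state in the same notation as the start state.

(7, 2) facing S

t0: (-1, -2) facing E
step 1 (straight(4)): (3, -2) facing E
step 2 (straight(4)): (7, -2) facing E
step 3 (spin(left)): (7, -2) facing N
step 4 (straight(4)): (7, 2) facing N
step 5 (spin(left)): (7, 2) facing W
step 6 (spin(left)): (7, 2) facing S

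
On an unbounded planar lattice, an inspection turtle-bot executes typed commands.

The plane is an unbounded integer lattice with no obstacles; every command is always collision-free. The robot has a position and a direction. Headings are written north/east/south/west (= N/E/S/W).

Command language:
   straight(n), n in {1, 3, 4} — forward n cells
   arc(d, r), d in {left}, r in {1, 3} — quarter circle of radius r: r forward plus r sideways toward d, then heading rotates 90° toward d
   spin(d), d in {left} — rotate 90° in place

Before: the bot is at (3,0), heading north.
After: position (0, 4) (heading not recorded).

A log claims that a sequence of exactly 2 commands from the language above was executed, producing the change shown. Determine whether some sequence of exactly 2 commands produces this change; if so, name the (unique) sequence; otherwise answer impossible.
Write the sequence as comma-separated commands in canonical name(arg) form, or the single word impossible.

key: running arc(left, 3) before straight(1) would end elsewhere — order is forced
begin: at (3,0), heading north
step 1 (straight(1)): at (3,1), heading north
step 2 (arc(left, 3)): at (0,4), heading west
uniquely the one of 36 2-step routes that fits.

straight(1), arc(left, 3)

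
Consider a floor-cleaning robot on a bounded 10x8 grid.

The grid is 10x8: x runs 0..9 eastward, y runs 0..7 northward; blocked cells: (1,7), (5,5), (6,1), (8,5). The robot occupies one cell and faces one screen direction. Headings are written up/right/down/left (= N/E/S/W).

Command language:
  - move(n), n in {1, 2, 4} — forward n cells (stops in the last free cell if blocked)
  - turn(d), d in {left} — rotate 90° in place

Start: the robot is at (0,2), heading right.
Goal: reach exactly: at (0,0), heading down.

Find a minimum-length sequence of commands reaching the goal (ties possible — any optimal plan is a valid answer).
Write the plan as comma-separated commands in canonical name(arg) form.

initial: at (0,2), heading right
step 1 (turn(left)): at (0,2), heading up
step 2 (turn(left)): at (0,2), heading left
step 3 (turn(left)): at (0,2), heading down
step 4 (move(4)): at (0,0), heading down
shorter routes all fall short; 4 is best.

turn(left), turn(left), turn(left), move(4)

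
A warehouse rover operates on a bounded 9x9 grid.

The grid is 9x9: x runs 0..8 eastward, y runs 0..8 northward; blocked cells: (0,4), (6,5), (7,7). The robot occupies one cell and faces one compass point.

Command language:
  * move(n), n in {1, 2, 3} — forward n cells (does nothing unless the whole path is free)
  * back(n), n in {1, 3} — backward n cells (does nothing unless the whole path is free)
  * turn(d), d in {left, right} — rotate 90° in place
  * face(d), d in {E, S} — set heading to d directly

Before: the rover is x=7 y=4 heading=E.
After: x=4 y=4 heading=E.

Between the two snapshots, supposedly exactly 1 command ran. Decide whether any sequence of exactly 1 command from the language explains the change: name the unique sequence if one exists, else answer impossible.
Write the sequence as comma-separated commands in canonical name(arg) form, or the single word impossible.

key: heading stays E — the single command does not turn
start: x=7 y=4 heading=E
[1] after back(3): x=4 y=4 heading=E
no rival 1-sequence matches.

back(3)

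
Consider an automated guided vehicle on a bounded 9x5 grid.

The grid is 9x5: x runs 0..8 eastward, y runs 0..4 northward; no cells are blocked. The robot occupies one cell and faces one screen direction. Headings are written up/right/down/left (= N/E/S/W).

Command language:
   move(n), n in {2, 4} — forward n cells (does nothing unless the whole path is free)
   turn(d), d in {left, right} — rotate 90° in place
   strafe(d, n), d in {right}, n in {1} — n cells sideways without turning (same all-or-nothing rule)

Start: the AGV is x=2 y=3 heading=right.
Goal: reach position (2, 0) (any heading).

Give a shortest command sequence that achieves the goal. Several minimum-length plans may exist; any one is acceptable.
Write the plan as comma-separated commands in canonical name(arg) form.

strafe(right, 1), turn(right), move(2)

from: x=2 y=3 heading=right
step 1 (strafe(right, 1)): x=2 y=2 heading=right
step 2 (turn(right)): x=2 y=2 heading=down
step 3 (move(2)): x=2 y=0 heading=down
no 2-step plan works, so 3 is optimal.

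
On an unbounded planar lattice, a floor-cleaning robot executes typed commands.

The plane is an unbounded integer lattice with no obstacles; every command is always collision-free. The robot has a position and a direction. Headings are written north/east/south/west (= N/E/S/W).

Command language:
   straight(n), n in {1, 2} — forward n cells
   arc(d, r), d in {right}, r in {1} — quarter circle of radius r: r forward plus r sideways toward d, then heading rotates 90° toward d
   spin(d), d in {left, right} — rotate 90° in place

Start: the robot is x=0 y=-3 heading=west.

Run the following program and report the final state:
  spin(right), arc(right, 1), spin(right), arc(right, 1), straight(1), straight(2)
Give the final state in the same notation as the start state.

begin: x=0 y=-3 heading=west
step 1 (spin(right)): x=0 y=-3 heading=north
step 2 (arc(right, 1)): x=1 y=-2 heading=east
step 3 (spin(right)): x=1 y=-2 heading=south
step 4 (arc(right, 1)): x=0 y=-3 heading=west
step 5 (straight(1)): x=-1 y=-3 heading=west
step 6 (straight(2)): x=-3 y=-3 heading=west

x=-3 y=-3 heading=west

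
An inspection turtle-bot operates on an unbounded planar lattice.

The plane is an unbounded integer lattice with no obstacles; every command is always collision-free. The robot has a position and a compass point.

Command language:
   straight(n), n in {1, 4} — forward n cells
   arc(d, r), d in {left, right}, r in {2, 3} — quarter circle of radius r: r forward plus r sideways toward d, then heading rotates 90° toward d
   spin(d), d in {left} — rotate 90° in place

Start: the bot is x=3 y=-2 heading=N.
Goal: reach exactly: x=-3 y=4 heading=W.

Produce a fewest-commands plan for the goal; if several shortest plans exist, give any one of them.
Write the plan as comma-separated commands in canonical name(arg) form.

begin: x=3 y=-2 heading=N
[1] after straight(4): x=3 y=2 heading=N
[2] after arc(left, 2): x=1 y=4 heading=W
[3] after straight(4): x=-3 y=4 heading=W
no 2-step plan works, so 3 is optimal.

straight(4), arc(left, 2), straight(4)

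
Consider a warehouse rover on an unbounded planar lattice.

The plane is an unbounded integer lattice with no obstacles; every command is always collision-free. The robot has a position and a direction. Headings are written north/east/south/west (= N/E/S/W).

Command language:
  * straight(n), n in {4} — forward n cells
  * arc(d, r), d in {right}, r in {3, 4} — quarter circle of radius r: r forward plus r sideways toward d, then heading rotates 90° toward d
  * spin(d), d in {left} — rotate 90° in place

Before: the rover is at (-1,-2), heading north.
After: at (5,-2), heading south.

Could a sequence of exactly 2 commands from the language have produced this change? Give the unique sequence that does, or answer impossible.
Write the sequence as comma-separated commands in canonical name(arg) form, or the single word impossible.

arc(right, 3), arc(right, 3)

key: cell and facing (now S) both changed — the 2 commands mix motion and turning
initial: at (-1,-2), heading north
[1] after arc(right, 3): at (2,1), heading east
[2] after arc(right, 3): at (5,-2), heading south
all 16 alternatives checked — unique.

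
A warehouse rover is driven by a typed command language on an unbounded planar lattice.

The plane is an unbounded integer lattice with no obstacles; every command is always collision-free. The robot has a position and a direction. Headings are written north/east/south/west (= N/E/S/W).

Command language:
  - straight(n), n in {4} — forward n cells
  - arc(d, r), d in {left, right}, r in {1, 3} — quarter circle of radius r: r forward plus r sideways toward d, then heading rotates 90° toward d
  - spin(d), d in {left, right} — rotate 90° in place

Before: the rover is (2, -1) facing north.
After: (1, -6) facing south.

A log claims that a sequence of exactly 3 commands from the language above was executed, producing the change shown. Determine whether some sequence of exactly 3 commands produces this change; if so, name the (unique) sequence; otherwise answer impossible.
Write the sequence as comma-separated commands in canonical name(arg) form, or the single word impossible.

key: position moved to (1,-6) AND the heading swung to S — translation plus rotation needed
initial: (2, -1) facing north
1. spin(left) → (2, -1) facing west
2. arc(left, 1) → (1, -2) facing south
3. straight(4) → (1, -6) facing south
no rival 3-sequence matches.

spin(left), arc(left, 1), straight(4)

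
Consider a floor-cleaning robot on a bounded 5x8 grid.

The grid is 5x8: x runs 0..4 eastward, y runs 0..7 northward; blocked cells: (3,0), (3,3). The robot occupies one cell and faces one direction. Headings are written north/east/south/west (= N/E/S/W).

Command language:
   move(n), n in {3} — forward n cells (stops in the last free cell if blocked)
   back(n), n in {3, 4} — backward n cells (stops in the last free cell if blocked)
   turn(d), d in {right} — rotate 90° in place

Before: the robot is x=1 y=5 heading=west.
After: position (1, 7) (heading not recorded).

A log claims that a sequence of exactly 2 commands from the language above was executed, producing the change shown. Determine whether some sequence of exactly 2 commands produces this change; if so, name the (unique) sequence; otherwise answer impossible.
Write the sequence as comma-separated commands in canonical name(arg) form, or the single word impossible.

key: order matters: swapping turn(right) and move(3) lands elsewhere
from: x=1 y=5 heading=west
step 1 (turn(right)): x=1 y=5 heading=north
step 2 (move(3)): x=1 y=7 heading=north
no rival 2-sequence matches.

turn(right), move(3)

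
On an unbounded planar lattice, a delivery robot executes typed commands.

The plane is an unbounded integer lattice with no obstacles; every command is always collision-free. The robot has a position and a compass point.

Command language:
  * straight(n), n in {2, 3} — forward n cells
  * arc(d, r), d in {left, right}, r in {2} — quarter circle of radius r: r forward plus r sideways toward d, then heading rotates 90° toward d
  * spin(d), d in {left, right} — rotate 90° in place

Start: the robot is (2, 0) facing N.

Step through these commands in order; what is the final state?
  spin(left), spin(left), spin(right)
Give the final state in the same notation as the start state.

(2, 0) facing W

start: (2, 0) facing N
1. spin(left) → (2, 0) facing W
2. spin(left) → (2, 0) facing S
3. spin(right) → (2, 0) facing W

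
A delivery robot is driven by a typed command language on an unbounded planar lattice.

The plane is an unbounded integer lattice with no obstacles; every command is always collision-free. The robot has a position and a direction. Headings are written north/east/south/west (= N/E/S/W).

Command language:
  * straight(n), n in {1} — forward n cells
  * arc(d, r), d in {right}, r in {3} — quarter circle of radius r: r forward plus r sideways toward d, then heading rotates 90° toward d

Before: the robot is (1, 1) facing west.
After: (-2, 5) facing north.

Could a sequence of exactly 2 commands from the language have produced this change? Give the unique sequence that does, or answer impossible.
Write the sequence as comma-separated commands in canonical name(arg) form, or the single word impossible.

key: cell and facing (now N) both changed — the 2 commands mix motion and turning
start: (1, 1) facing west
[1] after arc(right, 3): (-2, 4) facing north
[2] after straight(1): (-2, 5) facing north
all 4 alternatives checked — unique.

arc(right, 3), straight(1)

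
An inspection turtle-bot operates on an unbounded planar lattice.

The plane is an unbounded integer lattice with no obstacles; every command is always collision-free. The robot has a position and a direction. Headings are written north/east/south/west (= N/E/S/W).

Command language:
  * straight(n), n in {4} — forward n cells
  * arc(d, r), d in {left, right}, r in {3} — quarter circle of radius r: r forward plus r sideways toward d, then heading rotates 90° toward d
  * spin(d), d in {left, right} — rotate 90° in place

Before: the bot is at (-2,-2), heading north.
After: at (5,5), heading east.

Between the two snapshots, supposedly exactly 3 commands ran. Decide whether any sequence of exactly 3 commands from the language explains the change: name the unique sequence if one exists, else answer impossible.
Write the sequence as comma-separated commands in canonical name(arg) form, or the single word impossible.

key: cell and facing (now E) both changed — the 3 commands mix motion and turning
t0: at (-2,-2), heading north
t=1 straight(4) ⇒ at (-2,2), heading north
t=2 arc(right, 3) ⇒ at (1,5), heading east
t=3 straight(4) ⇒ at (5,5), heading east
uniquely the one of 125 3-step routes that fits.

straight(4), arc(right, 3), straight(4)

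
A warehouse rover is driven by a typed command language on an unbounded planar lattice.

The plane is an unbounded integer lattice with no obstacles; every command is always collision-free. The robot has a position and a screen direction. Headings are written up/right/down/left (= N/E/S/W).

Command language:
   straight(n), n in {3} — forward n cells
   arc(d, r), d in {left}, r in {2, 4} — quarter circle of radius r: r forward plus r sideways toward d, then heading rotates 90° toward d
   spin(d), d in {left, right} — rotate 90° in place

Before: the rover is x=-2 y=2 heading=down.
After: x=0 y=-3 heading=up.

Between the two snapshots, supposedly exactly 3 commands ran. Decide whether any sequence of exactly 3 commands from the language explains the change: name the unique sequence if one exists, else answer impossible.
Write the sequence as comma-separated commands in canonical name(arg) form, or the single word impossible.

straight(3), arc(left, 2), spin(left)

key: cell and facing (now N) both changed — the 3 commands mix motion and turning
from: x=-2 y=2 heading=down
step 1 (straight(3)): x=-2 y=-1 heading=down
step 2 (arc(left, 2)): x=0 y=-3 heading=right
step 3 (spin(left)): x=0 y=-3 heading=up
uniquely the one of 125 3-step routes that fits.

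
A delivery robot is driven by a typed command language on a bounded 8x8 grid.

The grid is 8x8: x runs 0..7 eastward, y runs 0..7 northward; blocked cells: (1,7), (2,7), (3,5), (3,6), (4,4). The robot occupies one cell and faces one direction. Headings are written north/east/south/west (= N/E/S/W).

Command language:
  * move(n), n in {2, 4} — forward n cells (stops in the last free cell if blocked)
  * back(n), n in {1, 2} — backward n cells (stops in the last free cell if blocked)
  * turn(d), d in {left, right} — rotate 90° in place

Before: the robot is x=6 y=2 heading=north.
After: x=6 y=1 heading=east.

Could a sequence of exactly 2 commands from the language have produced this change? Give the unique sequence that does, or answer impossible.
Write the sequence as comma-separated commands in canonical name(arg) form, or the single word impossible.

back(1), turn(right)

key: running turn(right) before back(1) would end elsewhere — order is forced
t0: x=6 y=2 heading=north
t=1 back(1) ⇒ x=6 y=1 heading=north
t=2 turn(right) ⇒ x=6 y=1 heading=east
no other 2-command option fits: unique.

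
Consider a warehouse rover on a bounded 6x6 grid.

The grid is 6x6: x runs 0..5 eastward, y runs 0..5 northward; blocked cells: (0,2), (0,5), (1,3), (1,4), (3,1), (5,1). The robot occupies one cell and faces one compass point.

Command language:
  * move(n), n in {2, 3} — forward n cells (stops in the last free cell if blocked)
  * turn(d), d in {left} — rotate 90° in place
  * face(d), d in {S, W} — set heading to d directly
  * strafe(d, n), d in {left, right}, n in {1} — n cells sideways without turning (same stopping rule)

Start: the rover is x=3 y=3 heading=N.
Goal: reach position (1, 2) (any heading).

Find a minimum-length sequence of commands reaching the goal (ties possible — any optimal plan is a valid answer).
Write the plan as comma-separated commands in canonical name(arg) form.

t0: x=3 y=3 heading=N
1. face(W) → x=3 y=3 heading=W
2. strafe(left, 1) → x=3 y=2 heading=W
3. move(2) → x=1 y=2 heading=W
nothing shorter than 3 reaches the goal.

face(W), strafe(left, 1), move(2)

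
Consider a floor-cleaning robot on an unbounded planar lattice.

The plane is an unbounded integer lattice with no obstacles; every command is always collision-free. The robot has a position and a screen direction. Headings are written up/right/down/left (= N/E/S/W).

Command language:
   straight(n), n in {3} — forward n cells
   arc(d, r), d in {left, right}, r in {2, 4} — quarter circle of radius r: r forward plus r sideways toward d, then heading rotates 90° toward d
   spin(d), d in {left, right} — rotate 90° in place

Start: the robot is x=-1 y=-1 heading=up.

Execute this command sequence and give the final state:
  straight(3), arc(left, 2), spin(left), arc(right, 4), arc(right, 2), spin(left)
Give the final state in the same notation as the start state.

t0: x=-1 y=-1 heading=up
step 1 (straight(3)): x=-1 y=2 heading=up
step 2 (arc(left, 2)): x=-3 y=4 heading=left
step 3 (spin(left)): x=-3 y=4 heading=down
step 4 (arc(right, 4)): x=-7 y=0 heading=left
step 5 (arc(right, 2)): x=-9 y=2 heading=up
step 6 (spin(left)): x=-9 y=2 heading=left

x=-9 y=2 heading=left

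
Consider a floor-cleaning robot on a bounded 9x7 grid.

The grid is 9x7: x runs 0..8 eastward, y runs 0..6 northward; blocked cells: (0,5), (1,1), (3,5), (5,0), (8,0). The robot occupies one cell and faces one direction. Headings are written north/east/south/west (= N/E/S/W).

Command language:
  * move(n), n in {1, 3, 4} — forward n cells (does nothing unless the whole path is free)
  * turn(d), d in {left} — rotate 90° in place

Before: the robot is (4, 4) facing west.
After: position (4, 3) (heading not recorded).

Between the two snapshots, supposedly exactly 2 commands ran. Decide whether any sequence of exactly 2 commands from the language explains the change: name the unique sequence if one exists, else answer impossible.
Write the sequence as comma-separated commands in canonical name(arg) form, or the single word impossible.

turn(left), move(1)

key: order matters: swapping turn(left) and move(1) lands elsewhere
t0: (4, 4) facing west
t=1 turn(left) ⇒ (4, 4) facing south
t=2 move(1) ⇒ (4, 3) facing south
no other 2-command option fits: unique.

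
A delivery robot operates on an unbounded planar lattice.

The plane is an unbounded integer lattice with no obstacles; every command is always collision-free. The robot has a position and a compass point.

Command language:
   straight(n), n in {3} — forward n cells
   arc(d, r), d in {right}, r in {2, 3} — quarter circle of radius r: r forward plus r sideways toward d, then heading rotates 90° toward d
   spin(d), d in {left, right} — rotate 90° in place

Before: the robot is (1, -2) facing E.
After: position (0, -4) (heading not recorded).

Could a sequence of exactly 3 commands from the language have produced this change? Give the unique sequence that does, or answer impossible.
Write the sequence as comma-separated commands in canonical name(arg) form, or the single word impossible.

arc(right, 2), spin(right), straight(3)

key: order matters: swapping arc(right, 2) and straight(3) lands elsewhere
from: (1, -2) facing E
t=1 arc(right, 2) ⇒ (3, -4) facing S
t=2 spin(right) ⇒ (3, -4) facing W
t=3 straight(3) ⇒ (0, -4) facing W
no other 3-command option fits: unique.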